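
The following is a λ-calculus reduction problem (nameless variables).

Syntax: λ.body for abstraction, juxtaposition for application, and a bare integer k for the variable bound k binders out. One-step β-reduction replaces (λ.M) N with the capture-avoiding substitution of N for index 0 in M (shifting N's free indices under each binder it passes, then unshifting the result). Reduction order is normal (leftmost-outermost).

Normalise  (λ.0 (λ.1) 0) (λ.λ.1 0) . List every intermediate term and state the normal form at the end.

Answer: normal form = λ.λ.1 0  (in 4 steps)

Working:
  start: (λ.0 (λ.1) 0) (λ.λ.1 0)
  [1] (λ.λ.1 0) (λ.λ.λ.1 0) (λ.λ.1 0)
  [2] (λ.(λ.λ.λ.1 0) 0) (λ.λ.1 0)
  [3] (λ.λ.λ.1 0) (λ.λ.1 0)
  [4] λ.λ.1 0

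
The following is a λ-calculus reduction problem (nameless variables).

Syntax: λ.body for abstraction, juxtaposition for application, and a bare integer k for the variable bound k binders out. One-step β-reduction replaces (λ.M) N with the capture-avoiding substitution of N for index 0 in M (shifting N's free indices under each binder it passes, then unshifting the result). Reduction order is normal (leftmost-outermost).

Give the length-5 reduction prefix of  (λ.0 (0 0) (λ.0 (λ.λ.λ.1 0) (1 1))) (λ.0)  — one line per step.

Answer: after 5 steps: λ.0 (λ.λ.λ.1 0) (λ.0)

Reduction:
  start: (λ.0 (0 0) (λ.0 (λ.λ.λ.1 0) (1 1))) (λ.0)
  →1  (λ.0) ((λ.0) (λ.0)) (λ.0 (λ.λ.λ.1 0) ((λ.0) (λ.0)))
  →2  (λ.0) (λ.0) (λ.0 (λ.λ.λ.1 0) ((λ.0) (λ.0)))
  →3  (λ.0) (λ.0 (λ.λ.λ.1 0) ((λ.0) (λ.0)))
  →4  λ.0 (λ.λ.λ.1 0) ((λ.0) (λ.0))
  →5  λ.0 (λ.λ.λ.1 0) (λ.0)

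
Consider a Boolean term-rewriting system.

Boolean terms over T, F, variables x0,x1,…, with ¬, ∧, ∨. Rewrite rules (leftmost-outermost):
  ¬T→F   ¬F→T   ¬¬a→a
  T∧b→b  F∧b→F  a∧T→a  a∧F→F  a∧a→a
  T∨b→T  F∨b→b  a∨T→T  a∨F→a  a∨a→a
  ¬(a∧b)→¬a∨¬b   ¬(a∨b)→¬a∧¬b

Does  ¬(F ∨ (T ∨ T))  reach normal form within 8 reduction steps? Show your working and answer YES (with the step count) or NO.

Answer: YES — reaches normal form F in 6 ≤ 8 steps

Working:
  start: ¬(F ∨ (T ∨ T))
  step 1: ¬F ∧ ¬(T ∨ T)
  step 2: T ∧ ¬(T ∨ T)
  step 3: ¬(T ∨ T)
  step 4: ¬T ∧ ¬T
  step 5: ¬T
  step 6: F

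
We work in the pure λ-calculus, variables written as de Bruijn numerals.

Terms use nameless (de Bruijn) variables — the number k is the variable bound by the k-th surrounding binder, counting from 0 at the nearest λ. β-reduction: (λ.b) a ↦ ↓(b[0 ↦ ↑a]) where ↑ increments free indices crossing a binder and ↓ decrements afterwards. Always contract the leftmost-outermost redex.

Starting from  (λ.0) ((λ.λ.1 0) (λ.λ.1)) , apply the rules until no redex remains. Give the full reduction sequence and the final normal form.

Answer: normal form = λ.λ.1  (in 3 steps)

Working:
  start: (λ.0) ((λ.λ.1 0) (λ.λ.1))
  step 1: (λ.λ.1 0) (λ.λ.1)
  step 2: λ.(λ.λ.1) 0
  step 3: λ.λ.1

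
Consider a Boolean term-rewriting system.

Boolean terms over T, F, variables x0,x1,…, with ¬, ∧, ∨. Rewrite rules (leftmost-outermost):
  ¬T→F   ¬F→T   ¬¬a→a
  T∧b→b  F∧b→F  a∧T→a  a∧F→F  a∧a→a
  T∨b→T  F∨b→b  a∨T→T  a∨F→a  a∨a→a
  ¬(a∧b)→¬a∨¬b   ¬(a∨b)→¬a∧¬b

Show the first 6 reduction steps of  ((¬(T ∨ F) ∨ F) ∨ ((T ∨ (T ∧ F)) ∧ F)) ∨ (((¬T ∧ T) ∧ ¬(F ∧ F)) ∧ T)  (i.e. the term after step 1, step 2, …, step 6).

  start: ((¬(T ∨ F) ∨ F) ∨ ((T ∨ (T ∧ F)) ∧ F)) ∨ (((¬T ∧ T) ∧ ¬(F ∧ F)) ∧ T)
  →1  (¬(T ∨ F) ∨ ((T ∨ (T ∧ F)) ∧ F)) ∨ (((¬T ∧ T) ∧ ¬(F ∧ F)) ∧ T)
  →2  ((¬T ∧ ¬F) ∨ ((T ∨ (T ∧ F)) ∧ F)) ∨ (((¬T ∧ T) ∧ ¬(F ∧ F)) ∧ T)
  →3  ((F ∧ ¬F) ∨ ((T ∨ (T ∧ F)) ∧ F)) ∨ (((¬T ∧ T) ∧ ¬(F ∧ F)) ∧ T)
  →4  (F ∨ ((T ∨ (T ∧ F)) ∧ F)) ∨ (((¬T ∧ T) ∧ ¬(F ∧ F)) ∧ T)
  →5  ((T ∨ (T ∧ F)) ∧ F) ∨ (((¬T ∧ T) ∧ ¬(F ∧ F)) ∧ T)
  →6  F ∨ (((¬T ∧ T) ∧ ¬(F ∧ F)) ∧ T)

Answer: after 6 steps: F ∨ (((¬T ∧ T) ∧ ¬(F ∧ F)) ∧ T)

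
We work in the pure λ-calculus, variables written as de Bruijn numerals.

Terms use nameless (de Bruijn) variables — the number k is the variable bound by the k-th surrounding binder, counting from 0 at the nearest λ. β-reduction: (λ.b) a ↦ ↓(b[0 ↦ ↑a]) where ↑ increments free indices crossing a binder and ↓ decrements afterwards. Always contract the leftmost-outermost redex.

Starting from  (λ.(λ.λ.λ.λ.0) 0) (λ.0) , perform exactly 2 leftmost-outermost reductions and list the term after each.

Answer: after 2 steps: λ.λ.λ.0

Reduction:
  start: (λ.(λ.λ.λ.λ.0) 0) (λ.0)
  step 1: (λ.λ.λ.λ.0) (λ.0)
  step 2: λ.λ.λ.0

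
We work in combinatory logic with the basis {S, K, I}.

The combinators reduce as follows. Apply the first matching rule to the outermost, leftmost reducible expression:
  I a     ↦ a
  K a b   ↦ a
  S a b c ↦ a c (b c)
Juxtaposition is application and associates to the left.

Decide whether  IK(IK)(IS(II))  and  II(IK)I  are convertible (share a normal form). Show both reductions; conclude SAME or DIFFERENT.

Term A:
  start: IK(IK)(IS(II))
  →1  K(IK)(IS(II))
  →2  IK
  →3  K

Term B:
  start: II(IK)I
  →1  I(IK)I
  →2  IKI
  →3  KI

Answer: DIFFERENT — A ⇓ K, B ⇓ KI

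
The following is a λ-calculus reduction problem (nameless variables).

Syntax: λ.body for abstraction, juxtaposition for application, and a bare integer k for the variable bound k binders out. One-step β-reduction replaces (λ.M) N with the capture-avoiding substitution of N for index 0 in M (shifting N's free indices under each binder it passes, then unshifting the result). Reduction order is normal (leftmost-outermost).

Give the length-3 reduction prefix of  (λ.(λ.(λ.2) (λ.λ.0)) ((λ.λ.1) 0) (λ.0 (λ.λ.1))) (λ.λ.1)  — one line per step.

  start: (λ.(λ.(λ.2) (λ.λ.0)) ((λ.λ.1) 0) (λ.0 (λ.λ.1))) (λ.λ.1)
  step 1: (λ.(λ.λ.λ.1) (λ.λ.0)) ((λ.λ.1) (λ.λ.1)) (λ.0 (λ.λ.1))
  step 2: (λ.λ.λ.1) (λ.λ.0) (λ.0 (λ.λ.1))
  step 3: (λ.λ.1) (λ.0 (λ.λ.1))

Answer: after 3 steps: (λ.λ.1) (λ.0 (λ.λ.1))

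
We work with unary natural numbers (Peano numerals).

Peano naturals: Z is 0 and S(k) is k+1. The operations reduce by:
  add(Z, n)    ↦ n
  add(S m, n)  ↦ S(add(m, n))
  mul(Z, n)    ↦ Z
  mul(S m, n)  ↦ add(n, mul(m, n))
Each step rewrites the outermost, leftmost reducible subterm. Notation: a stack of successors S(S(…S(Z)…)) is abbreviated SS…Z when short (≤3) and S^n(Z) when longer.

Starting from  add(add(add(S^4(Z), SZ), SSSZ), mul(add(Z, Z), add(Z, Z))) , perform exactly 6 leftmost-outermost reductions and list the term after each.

  start: add(add(add(S^4(Z), SZ), SSSZ), mul(add(Z, Z), add(Z, Z)))
  step 1: add(add(S(add(SSSZ, SZ)), SSSZ), mul(add(Z, Z), add(Z, Z)))
  step 2: add(S(add(add(SSSZ, SZ), SSSZ)), mul(add(Z, Z), add(Z, Z)))
  step 3: S(add(add(add(SSSZ, SZ), SSSZ), mul(add(Z, Z), add(Z, Z))))
  step 4: S(add(add(S(add(SSZ, SZ)), SSSZ), mul(add(Z, Z), add(Z, Z))))
  step 5: S(add(S(add(add(SSZ, SZ), SSSZ)), mul(add(Z, Z), add(Z, Z))))
  step 6: S(S(add(add(add(SSZ, SZ), SSSZ), mul(add(Z, Z), add(Z, Z)))))

Answer: after 6 steps: S(S(add(add(add(SSZ, SZ), SSSZ), mul(add(Z, Z), add(Z, Z)))))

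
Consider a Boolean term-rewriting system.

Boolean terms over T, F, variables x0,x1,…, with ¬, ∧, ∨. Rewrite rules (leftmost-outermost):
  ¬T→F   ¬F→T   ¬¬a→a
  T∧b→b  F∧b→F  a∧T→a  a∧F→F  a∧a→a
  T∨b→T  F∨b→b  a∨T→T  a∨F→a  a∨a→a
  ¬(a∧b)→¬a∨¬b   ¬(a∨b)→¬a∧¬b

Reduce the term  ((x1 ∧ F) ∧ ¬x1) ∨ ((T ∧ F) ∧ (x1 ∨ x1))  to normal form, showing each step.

  start: ((x1 ∧ F) ∧ ¬x1) ∨ ((T ∧ F) ∧ (x1 ∨ x1))
  step 1: (F ∧ ¬x1) ∨ ((T ∧ F) ∧ (x1 ∨ x1))
  step 2: F ∨ ((T ∧ F) ∧ (x1 ∨ x1))
  step 3: (T ∧ F) ∧ (x1 ∨ x1)
  step 4: F ∧ (x1 ∨ x1)
  step 5: F

Answer: normal form = F  (in 5 steps)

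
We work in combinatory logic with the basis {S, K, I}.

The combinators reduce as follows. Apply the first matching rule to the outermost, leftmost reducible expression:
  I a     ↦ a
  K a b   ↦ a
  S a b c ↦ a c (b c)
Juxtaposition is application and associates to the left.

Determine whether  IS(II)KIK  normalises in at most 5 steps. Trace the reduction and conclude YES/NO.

Answer: NO — after 5 steps the term is KIK, not yet normal

Derivation:
  start: IS(II)KIK
  [1] S(II)KIK
  [2] III(KI)K
  [3] II(KI)K
  [4] I(KI)K
  [5] KIK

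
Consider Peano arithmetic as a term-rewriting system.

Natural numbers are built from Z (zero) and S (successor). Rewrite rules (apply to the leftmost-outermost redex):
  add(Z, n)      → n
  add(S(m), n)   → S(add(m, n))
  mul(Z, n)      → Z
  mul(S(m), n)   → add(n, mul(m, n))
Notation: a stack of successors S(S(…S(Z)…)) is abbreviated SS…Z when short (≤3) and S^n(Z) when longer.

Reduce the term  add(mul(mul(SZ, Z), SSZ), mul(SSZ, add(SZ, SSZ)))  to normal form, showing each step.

Answer: normal form = S^6(Z)  (in 20 steps)

Working:
  start: add(mul(mul(SZ, Z), SSZ), mul(SSZ, add(SZ, SSZ)))
  [1] add(mul(add(Z, mul(Z, Z)), SSZ), mul(SSZ, add(SZ, SSZ)))
  [2] add(mul(mul(Z, Z), SSZ), mul(SSZ, add(SZ, SSZ)))
  [3] add(mul(Z, SSZ), mul(SSZ, add(SZ, SSZ)))
  [4] add(Z, mul(SSZ, add(SZ, SSZ)))
  [5] mul(SSZ, add(SZ, SSZ))
  [6] add(add(SZ, SSZ), mul(SZ, add(SZ, SSZ)))
  [7] add(S(add(Z, SSZ)), mul(SZ, add(SZ, SSZ)))
  [8] S(add(add(Z, SSZ), mul(SZ, add(SZ, SSZ))))
  [9] S(add(SSZ, mul(SZ, add(SZ, SSZ))))
  [10] S(S(add(SZ, mul(SZ, add(SZ, SSZ)))))
  [11] S(S(S(add(Z, mul(SZ, add(SZ, SSZ))))))
  [12] S(S(S(mul(SZ, add(SZ, SSZ)))))
  [13] S(S(S(add(add(SZ, SSZ), mul(Z, add(SZ, SSZ))))))
  [14] S(S(S(add(S(add(Z, SSZ)), mul(Z, add(SZ, SSZ))))))
  [15] S(S(S(S(add(add(Z, SSZ), mul(Z, add(SZ, SSZ)))))))
  [16] S(S(S(S(add(SSZ, mul(Z, add(SZ, SSZ)))))))
  [17] S(S(S(S(S(add(SZ, mul(Z, add(SZ, SSZ))))))))
  [18] S(S(S(S(S(S(add(Z, mul(Z, add(SZ, SSZ)))))))))
  [19] S(S(S(S(S(S(mul(Z, add(SZ, SSZ))))))))
  [20] S^6(Z)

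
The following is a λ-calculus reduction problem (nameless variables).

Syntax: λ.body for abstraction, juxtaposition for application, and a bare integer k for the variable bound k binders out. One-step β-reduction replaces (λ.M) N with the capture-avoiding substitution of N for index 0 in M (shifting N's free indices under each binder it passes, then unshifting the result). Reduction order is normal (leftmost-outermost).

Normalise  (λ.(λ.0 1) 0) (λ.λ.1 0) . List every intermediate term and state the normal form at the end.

Answer: normal form = λ.λ.1 0  (in 4 steps)

Derivation:
  start: (λ.(λ.0 1) 0) (λ.λ.1 0)
  →1  (λ.0 (λ.λ.1 0)) (λ.λ.1 0)
  →2  (λ.λ.1 0) (λ.λ.1 0)
  →3  λ.(λ.λ.1 0) 0
  →4  λ.λ.1 0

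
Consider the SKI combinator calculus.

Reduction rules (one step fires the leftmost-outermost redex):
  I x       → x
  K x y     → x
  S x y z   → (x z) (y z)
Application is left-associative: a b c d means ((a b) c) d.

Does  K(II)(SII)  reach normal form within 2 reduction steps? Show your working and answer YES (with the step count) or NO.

  start: K(II)(SII)
  →1  II
  →2  I

Answer: YES — reaches normal form I in 2 ≤ 2 steps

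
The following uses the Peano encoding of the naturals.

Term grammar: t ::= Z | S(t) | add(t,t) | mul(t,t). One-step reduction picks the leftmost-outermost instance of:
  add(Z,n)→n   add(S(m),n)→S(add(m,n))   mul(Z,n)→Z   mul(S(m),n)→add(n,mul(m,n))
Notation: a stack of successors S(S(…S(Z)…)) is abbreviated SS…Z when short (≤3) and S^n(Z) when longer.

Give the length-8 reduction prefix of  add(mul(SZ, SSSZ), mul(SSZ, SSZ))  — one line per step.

Answer: after 8 steps: S(S(S(add(mul(Z, SSSZ), mul(SSZ, SSZ)))))

Reduction:
  start: add(mul(SZ, SSSZ), mul(SSZ, SSZ))
  step 1: add(add(SSSZ, mul(Z, SSSZ)), mul(SSZ, SSZ))
  step 2: add(S(add(SSZ, mul(Z, SSSZ))), mul(SSZ, SSZ))
  step 3: S(add(add(SSZ, mul(Z, SSSZ)), mul(SSZ, SSZ)))
  step 4: S(add(S(add(SZ, mul(Z, SSSZ))), mul(SSZ, SSZ)))
  step 5: S(S(add(add(SZ, mul(Z, SSSZ)), mul(SSZ, SSZ))))
  step 6: S(S(add(S(add(Z, mul(Z, SSSZ))), mul(SSZ, SSZ))))
  step 7: S(S(S(add(add(Z, mul(Z, SSSZ)), mul(SSZ, SSZ)))))
  step 8: S(S(S(add(mul(Z, SSSZ), mul(SSZ, SSZ)))))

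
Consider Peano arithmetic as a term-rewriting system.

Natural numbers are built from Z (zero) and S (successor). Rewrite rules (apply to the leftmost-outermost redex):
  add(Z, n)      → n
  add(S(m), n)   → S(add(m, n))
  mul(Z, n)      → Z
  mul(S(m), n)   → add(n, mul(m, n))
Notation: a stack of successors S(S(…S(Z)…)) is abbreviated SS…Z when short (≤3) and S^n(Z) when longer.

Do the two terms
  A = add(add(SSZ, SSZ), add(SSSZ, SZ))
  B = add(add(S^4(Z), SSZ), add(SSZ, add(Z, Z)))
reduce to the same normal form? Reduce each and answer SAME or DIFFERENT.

Answer: SAME — A ⇓ S^8(Z), B ⇓ S^8(Z)

Reduction:
Term A:
  start: add(add(SSZ, SSZ), add(SSSZ, SZ))
  [1] add(S(add(SZ, SSZ)), add(SSSZ, SZ))
  [2] S(add(add(SZ, SSZ), add(SSSZ, SZ)))
  [3] S(add(S(add(Z, SSZ)), add(SSSZ, SZ)))
  [4] S(S(add(add(Z, SSZ), add(SSSZ, SZ))))
  [5] S(S(add(SSZ, add(SSSZ, SZ))))
  [6] S(S(S(add(SZ, add(SSSZ, SZ)))))
  [7] S(S(S(S(add(Z, add(SSSZ, SZ))))))
  [8] S(S(S(S(add(SSSZ, SZ)))))
  [9] S(S(S(S(S(add(SSZ, SZ))))))
  [10] S(S(S(S(S(S(add(SZ, SZ)))))))
  [11] S(S(S(S(S(S(S(add(Z, SZ))))))))
  [12] S^8(Z)

Term B:
  start: add(add(S^4(Z), SSZ), add(SSZ, add(Z, Z)))
  [1] add(S(add(SSSZ, SSZ)), add(SSZ, add(Z, Z)))
  [2] S(add(add(SSSZ, SSZ), add(SSZ, add(Z, Z))))
  [3] S(add(S(add(SSZ, SSZ)), add(SSZ, add(Z, Z))))
  [4] S(S(add(add(SSZ, SSZ), add(SSZ, add(Z, Z)))))
  [5] S(S(add(S(add(SZ, SSZ)), add(SSZ, add(Z, Z)))))
  [6] S(S(S(add(add(SZ, SSZ), add(SSZ, add(Z, Z))))))
  [7] S(S(S(add(S(add(Z, SSZ)), add(SSZ, add(Z, Z))))))
  [8] S(S(S(S(add(add(Z, SSZ), add(SSZ, add(Z, Z)))))))
  [9] S(S(S(S(add(SSZ, add(SSZ, add(Z, Z)))))))
  [10] S(S(S(S(S(add(SZ, add(SSZ, add(Z, Z))))))))
  [11] S(S(S(S(S(S(add(Z, add(SSZ, add(Z, Z)))))))))
  [12] S(S(S(S(S(S(add(SSZ, add(Z, Z))))))))
  [13] S(S(S(S(S(S(S(add(SZ, add(Z, Z)))))))))
  [14] S(S(S(S(S(S(S(S(add(Z, add(Z, Z))))))))))
  [15] S(S(S(S(S(S(S(S(add(Z, Z)))))))))
  [16] S^8(Z)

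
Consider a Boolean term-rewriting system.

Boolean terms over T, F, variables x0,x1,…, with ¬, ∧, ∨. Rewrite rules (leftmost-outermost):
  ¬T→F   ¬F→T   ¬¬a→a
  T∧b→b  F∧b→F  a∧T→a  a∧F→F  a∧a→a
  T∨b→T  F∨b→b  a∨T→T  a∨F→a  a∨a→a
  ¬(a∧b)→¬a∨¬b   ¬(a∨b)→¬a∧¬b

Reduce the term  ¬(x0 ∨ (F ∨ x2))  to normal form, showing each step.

Answer: normal form = ¬x0 ∧ ¬x2  (in 4 steps)

Derivation:
  start: ¬(x0 ∨ (F ∨ x2))
  →1  ¬x0 ∧ ¬(F ∨ x2)
  →2  ¬x0 ∧ (¬F ∧ ¬x2)
  →3  ¬x0 ∧ (T ∧ ¬x2)
  →4  ¬x0 ∧ ¬x2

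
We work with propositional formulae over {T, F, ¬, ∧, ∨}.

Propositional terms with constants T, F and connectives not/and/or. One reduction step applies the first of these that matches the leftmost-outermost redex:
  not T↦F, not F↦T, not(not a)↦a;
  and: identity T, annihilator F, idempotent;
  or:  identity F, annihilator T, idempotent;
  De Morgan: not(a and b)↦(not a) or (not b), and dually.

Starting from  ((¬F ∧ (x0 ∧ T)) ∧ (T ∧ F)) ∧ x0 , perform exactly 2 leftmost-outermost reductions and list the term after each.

Answer: after 2 steps: ((x0 ∧ T) ∧ (T ∧ F)) ∧ x0

Working:
  start: ((¬F ∧ (x0 ∧ T)) ∧ (T ∧ F)) ∧ x0
  [1] ((T ∧ (x0 ∧ T)) ∧ (T ∧ F)) ∧ x0
  [2] ((x0 ∧ T) ∧ (T ∧ F)) ∧ x0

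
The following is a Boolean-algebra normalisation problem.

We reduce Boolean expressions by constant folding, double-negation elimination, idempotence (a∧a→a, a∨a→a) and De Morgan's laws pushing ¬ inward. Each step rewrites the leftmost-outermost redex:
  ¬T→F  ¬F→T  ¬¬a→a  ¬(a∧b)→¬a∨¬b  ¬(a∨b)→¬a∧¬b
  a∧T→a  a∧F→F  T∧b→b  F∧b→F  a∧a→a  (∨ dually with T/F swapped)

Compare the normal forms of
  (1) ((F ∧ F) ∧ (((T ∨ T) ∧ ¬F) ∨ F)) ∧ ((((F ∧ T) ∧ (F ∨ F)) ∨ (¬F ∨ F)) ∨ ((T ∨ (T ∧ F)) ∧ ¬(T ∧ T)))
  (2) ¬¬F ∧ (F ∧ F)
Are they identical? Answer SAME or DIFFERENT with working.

Answer: SAME — A ⇓ F, B ⇓ F

Reduction:
Term A:
  start: ((F ∧ F) ∧ (((T ∨ T) ∧ ¬F) ∨ F)) ∧ ((((F ∧ T) ∧ (F ∨ F)) ∨ (¬F ∨ F)) ∨ ((T ∨ (T ∧ F)) ∧ ¬(T ∧ T)))
  →1  (F ∧ (((T ∨ T) ∧ ¬F) ∨ F)) ∧ ((((F ∧ T) ∧ (F ∨ F)) ∨ (¬F ∨ F)) ∨ ((T ∨ (T ∧ F)) ∧ ¬(T ∧ T)))
  →2  F ∧ ((((F ∧ T) ∧ (F ∨ F)) ∨ (¬F ∨ F)) ∨ ((T ∨ (T ∧ F)) ∧ ¬(T ∧ T)))
  →3  F

Term B:
  start: ¬¬F ∧ (F ∧ F)
  →1  F ∧ (F ∧ F)
  →2  F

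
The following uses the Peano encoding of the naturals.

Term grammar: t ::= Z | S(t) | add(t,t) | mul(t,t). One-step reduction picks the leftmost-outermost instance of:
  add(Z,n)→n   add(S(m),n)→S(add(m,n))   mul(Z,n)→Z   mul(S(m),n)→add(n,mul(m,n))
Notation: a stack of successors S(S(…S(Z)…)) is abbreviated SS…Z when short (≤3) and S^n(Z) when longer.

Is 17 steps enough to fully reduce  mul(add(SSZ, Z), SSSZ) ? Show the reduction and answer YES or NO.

  start: mul(add(SSZ, Z), SSSZ)
  step 1: mul(S(add(SZ, Z)), SSSZ)
  step 2: add(SSSZ, mul(add(SZ, Z), SSSZ))
  step 3: S(add(SSZ, mul(add(SZ, Z), SSSZ)))
  step 4: S(S(add(SZ, mul(add(SZ, Z), SSSZ))))
  step 5: S(S(S(add(Z, mul(add(SZ, Z), SSSZ)))))
  step 6: S(S(S(mul(add(SZ, Z), SSSZ))))
  step 7: S(S(S(mul(S(add(Z, Z)), SSSZ))))
  step 8: S(S(S(add(SSSZ, mul(add(Z, Z), SSSZ)))))
  step 9: S(S(S(S(add(SSZ, mul(add(Z, Z), SSSZ))))))
  step 10: S(S(S(S(S(add(SZ, mul(add(Z, Z), SSSZ)))))))
  step 11: S(S(S(S(S(S(add(Z, mul(add(Z, Z), SSSZ))))))))
  step 12: S(S(S(S(S(S(mul(add(Z, Z), SSSZ)))))))
  step 13: S(S(S(S(S(S(mul(Z, SSSZ)))))))
  step 14: S^6(Z)

Answer: YES — reaches normal form S^6(Z) in 14 ≤ 17 steps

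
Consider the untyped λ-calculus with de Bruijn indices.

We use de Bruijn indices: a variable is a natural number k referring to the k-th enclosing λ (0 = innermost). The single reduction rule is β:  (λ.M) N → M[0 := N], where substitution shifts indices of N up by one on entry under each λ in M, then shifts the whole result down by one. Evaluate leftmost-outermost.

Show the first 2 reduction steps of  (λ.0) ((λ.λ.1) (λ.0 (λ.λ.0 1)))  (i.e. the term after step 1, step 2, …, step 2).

  start: (λ.0) ((λ.λ.1) (λ.0 (λ.λ.0 1)))
  →1  (λ.λ.1) (λ.0 (λ.λ.0 1))
  →2  λ.λ.0 (λ.λ.0 1)

Answer: after 2 steps: λ.λ.0 (λ.λ.0 1)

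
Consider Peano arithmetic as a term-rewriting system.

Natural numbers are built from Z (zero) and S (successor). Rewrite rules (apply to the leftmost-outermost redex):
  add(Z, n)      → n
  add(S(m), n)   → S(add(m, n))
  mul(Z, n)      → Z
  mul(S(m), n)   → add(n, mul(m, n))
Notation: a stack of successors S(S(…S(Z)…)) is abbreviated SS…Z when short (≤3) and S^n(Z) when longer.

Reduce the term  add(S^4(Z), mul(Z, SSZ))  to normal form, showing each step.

Answer: normal form = S^4(Z)  (in 6 steps)

Reduction:
  start: add(S^4(Z), mul(Z, SSZ))
  step 1: S(add(SSSZ, mul(Z, SSZ)))
  step 2: S(S(add(SSZ, mul(Z, SSZ))))
  step 3: S(S(S(add(SZ, mul(Z, SSZ)))))
  step 4: S(S(S(S(add(Z, mul(Z, SSZ))))))
  step 5: S(S(S(S(mul(Z, SSZ)))))
  step 6: S^4(Z)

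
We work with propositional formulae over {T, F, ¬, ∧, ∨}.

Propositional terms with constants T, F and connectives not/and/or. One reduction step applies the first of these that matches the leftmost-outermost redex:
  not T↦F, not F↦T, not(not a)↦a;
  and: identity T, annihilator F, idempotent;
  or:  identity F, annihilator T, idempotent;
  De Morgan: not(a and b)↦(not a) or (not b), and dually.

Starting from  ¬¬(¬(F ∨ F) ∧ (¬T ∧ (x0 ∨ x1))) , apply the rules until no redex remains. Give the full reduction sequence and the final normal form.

  start: ¬¬(¬(F ∨ F) ∧ (¬T ∧ (x0 ∨ x1)))
  [1] ¬(F ∨ F) ∧ (¬T ∧ (x0 ∨ x1))
  [2] (¬F ∧ ¬F) ∧ (¬T ∧ (x0 ∨ x1))
  [3] ¬F ∧ (¬T ∧ (x0 ∨ x1))
  [4] T ∧ (¬T ∧ (x0 ∨ x1))
  [5] ¬T ∧ (x0 ∨ x1)
  [6] F ∧ (x0 ∨ x1)
  [7] F

Answer: normal form = F  (in 7 steps)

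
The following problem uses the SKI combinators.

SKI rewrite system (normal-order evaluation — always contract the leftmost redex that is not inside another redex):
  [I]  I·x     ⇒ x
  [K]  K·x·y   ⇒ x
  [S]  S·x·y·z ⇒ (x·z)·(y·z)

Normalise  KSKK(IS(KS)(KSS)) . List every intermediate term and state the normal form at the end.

Answer: normal form = SK(S(KS)S)  (in 3 steps)

Working:
  start: KSKK(IS(KS)(KSS))
  →1  SK(IS(KS)(KSS))
  →2  SK(S(KS)(KSS))
  →3  SK(S(KS)S)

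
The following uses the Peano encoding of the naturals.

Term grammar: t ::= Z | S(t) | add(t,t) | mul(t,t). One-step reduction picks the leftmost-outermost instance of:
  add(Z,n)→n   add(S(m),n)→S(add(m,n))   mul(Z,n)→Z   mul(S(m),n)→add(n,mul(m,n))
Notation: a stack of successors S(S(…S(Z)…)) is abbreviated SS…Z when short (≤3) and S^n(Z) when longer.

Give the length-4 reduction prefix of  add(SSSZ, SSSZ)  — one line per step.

Answer: after 4 steps: S^6(Z)

Derivation:
  start: add(SSSZ, SSSZ)
  step 1: S(add(SSZ, SSSZ))
  step 2: S(S(add(SZ, SSSZ)))
  step 3: S(S(S(add(Z, SSSZ))))
  step 4: S^6(Z)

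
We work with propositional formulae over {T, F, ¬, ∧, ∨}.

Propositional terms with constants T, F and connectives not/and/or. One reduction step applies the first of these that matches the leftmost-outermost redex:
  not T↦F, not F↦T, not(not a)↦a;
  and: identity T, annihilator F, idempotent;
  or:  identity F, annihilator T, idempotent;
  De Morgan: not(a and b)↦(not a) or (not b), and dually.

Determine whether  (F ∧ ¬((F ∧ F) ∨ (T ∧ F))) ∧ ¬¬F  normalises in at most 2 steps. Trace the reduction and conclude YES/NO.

  start: (F ∧ ¬((F ∧ F) ∨ (T ∧ F))) ∧ ¬¬F
  →1  F ∧ ¬¬F
  →2  F

Answer: YES — reaches normal form F in 2 ≤ 2 steps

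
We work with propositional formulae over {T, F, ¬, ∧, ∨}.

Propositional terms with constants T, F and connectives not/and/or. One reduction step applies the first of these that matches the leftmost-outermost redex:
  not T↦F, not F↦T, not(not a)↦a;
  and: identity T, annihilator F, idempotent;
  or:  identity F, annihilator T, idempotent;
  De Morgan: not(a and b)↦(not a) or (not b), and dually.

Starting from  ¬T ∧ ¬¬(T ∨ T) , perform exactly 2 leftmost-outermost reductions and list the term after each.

  start: ¬T ∧ ¬¬(T ∨ T)
  step 1: F ∧ ¬¬(T ∨ T)
  step 2: F

Answer: after 2 steps: F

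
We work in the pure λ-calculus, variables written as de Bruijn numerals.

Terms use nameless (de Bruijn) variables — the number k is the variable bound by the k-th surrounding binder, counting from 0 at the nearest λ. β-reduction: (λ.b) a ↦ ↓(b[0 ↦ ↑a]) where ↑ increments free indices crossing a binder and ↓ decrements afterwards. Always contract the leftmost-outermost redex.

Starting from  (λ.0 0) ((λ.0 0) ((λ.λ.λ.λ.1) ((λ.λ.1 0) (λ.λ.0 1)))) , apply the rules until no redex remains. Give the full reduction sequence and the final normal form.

Answer: normal form = λ.λ.λ.1  (in 8 steps)

Working:
  start: (λ.0 0) ((λ.0 0) ((λ.λ.λ.λ.1) ((λ.λ.1 0) (λ.λ.0 1))))
  →1  (λ.0 0) ((λ.λ.λ.λ.1) ((λ.λ.1 0) (λ.λ.0 1))) ((λ.0 0) ((λ.λ.λ.λ.1) ((λ.λ.1 0) (λ.λ.0 1))))
  →2  (λ.λ.λ.λ.1) ((λ.λ.1 0) (λ.λ.0 1)) ((λ.λ.λ.λ.1) ((λ.λ.1 0) (λ.λ.0 1))) ((λ.0 0) ((λ.λ.λ.λ.1) ((λ.λ.1 0) (λ.λ.0 1))))
  →3  (λ.λ.λ.1) ((λ.λ.λ.λ.1) ((λ.λ.1 0) (λ.λ.0 1))) ((λ.0 0) ((λ.λ.λ.λ.1) ((λ.λ.1 0) (λ.λ.0 1))))
  →4  (λ.λ.1) ((λ.0 0) ((λ.λ.λ.λ.1) ((λ.λ.1 0) (λ.λ.0 1))))
  →5  λ.(λ.0 0) ((λ.λ.λ.λ.1) ((λ.λ.1 0) (λ.λ.0 1)))
  →6  λ.(λ.λ.λ.λ.1) ((λ.λ.1 0) (λ.λ.0 1)) ((λ.λ.λ.λ.1) ((λ.λ.1 0) (λ.λ.0 1)))
  →7  λ.(λ.λ.λ.1) ((λ.λ.λ.λ.1) ((λ.λ.1 0) (λ.λ.0 1)))
  →8  λ.λ.λ.1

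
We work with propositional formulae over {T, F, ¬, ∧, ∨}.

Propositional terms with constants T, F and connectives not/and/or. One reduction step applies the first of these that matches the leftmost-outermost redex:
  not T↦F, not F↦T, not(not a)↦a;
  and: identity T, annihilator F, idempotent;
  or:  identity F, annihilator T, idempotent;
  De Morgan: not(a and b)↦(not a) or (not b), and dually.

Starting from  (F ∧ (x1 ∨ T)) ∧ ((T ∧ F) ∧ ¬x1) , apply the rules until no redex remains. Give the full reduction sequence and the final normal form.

  start: (F ∧ (x1 ∨ T)) ∧ ((T ∧ F) ∧ ¬x1)
  [1] F ∧ ((T ∧ F) ∧ ¬x1)
  [2] F

Answer: normal form = F  (in 2 steps)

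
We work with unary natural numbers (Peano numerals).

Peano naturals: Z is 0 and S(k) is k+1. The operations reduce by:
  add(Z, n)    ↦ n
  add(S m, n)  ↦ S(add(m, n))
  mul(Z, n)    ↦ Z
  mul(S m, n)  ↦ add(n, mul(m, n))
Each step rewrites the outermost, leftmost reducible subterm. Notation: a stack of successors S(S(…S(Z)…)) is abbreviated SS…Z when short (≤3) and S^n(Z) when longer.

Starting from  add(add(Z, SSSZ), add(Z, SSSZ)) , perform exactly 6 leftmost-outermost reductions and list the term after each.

Answer: after 6 steps: S^6(Z)

Derivation:
  start: add(add(Z, SSSZ), add(Z, SSSZ))
  step 1: add(SSSZ, add(Z, SSSZ))
  step 2: S(add(SSZ, add(Z, SSSZ)))
  step 3: S(S(add(SZ, add(Z, SSSZ))))
  step 4: S(S(S(add(Z, add(Z, SSSZ)))))
  step 5: S(S(S(add(Z, SSSZ))))
  step 6: S^6(Z)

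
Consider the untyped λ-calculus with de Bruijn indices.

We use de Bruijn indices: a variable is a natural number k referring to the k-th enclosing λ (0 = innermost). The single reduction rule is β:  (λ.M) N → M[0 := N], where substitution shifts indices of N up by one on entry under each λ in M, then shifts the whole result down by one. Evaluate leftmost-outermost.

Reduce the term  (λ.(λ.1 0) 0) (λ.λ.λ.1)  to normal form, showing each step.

Answer: normal form = λ.λ.1  (in 3 steps)

Derivation:
  start: (λ.(λ.1 0) 0) (λ.λ.λ.1)
  step 1: (λ.(λ.λ.λ.1) 0) (λ.λ.λ.1)
  step 2: (λ.λ.λ.1) (λ.λ.λ.1)
  step 3: λ.λ.1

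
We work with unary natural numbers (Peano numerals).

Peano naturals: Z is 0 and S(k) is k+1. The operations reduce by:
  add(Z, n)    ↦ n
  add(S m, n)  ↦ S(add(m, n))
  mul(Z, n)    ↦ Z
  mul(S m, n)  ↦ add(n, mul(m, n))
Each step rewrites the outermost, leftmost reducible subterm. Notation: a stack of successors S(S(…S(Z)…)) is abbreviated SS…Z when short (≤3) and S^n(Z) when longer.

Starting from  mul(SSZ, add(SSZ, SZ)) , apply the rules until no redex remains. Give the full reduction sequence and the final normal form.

Answer: normal form = S^6(Z)  (in 17 steps)

Reduction:
  start: mul(SSZ, add(SSZ, SZ))
  [1] add(add(SSZ, SZ), mul(SZ, add(SSZ, SZ)))
  [2] add(S(add(SZ, SZ)), mul(SZ, add(SSZ, SZ)))
  [3] S(add(add(SZ, SZ), mul(SZ, add(SSZ, SZ))))
  [4] S(add(S(add(Z, SZ)), mul(SZ, add(SSZ, SZ))))
  [5] S(S(add(add(Z, SZ), mul(SZ, add(SSZ, SZ)))))
  [6] S(S(add(SZ, mul(SZ, add(SSZ, SZ)))))
  [7] S(S(S(add(Z, mul(SZ, add(SSZ, SZ))))))
  [8] S(S(S(mul(SZ, add(SSZ, SZ)))))
  [9] S(S(S(add(add(SSZ, SZ), mul(Z, add(SSZ, SZ))))))
  [10] S(S(S(add(S(add(SZ, SZ)), mul(Z, add(SSZ, SZ))))))
  [11] S(S(S(S(add(add(SZ, SZ), mul(Z, add(SSZ, SZ)))))))
  [12] S(S(S(S(add(S(add(Z, SZ)), mul(Z, add(SSZ, SZ)))))))
  [13] S(S(S(S(S(add(add(Z, SZ), mul(Z, add(SSZ, SZ))))))))
  [14] S(S(S(S(S(add(SZ, mul(Z, add(SSZ, SZ))))))))
  [15] S(S(S(S(S(S(add(Z, mul(Z, add(SSZ, SZ)))))))))
  [16] S(S(S(S(S(S(mul(Z, add(SSZ, SZ))))))))
  [17] S^6(Z)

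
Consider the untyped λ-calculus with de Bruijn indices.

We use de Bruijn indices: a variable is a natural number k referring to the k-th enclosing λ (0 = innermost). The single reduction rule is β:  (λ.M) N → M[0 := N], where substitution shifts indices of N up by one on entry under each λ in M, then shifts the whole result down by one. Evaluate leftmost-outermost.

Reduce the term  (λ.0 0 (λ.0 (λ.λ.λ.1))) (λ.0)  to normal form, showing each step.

  start: (λ.0 0 (λ.0 (λ.λ.λ.1))) (λ.0)
  →1  (λ.0) (λ.0) (λ.0 (λ.λ.λ.1))
  →2  (λ.0) (λ.0 (λ.λ.λ.1))
  →3  λ.0 (λ.λ.λ.1)

Answer: normal form = λ.0 (λ.λ.λ.1)  (in 3 steps)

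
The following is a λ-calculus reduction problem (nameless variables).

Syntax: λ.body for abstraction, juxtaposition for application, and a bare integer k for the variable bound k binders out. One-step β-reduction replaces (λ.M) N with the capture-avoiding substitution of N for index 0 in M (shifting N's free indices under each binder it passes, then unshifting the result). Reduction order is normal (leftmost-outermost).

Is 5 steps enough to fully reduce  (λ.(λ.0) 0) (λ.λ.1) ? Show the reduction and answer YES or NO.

  start: (λ.(λ.0) 0) (λ.λ.1)
  step 1: (λ.0) (λ.λ.1)
  step 2: λ.λ.1

Answer: YES — reaches normal form λ.λ.1 in 2 ≤ 5 steps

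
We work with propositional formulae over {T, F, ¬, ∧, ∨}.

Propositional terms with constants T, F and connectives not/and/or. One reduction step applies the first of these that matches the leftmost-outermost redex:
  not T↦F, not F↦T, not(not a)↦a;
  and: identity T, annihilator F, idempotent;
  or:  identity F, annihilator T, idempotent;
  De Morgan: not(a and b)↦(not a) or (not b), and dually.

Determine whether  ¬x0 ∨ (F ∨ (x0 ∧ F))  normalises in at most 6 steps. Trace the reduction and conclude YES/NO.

Answer: YES — reaches normal form ¬x0 in 3 ≤ 6 steps

Derivation:
  start: ¬x0 ∨ (F ∨ (x0 ∧ F))
  [1] ¬x0 ∨ (x0 ∧ F)
  [2] ¬x0 ∨ F
  [3] ¬x0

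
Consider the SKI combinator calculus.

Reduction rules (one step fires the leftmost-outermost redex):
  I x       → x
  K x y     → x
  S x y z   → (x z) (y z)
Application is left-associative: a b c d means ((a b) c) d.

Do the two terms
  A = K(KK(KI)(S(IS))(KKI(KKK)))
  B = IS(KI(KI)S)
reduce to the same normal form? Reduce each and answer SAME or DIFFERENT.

Answer: DIFFERENT — A ⇓ K(SS), B ⇓ SS

Working:
Term A:
  start: K(KK(KI)(S(IS))(KKI(KKK)))
  [1] K(K(S(IS))(KKI(KKK)))
  [2] K(S(IS))
  [3] K(SS)

Term B:
  start: IS(KI(KI)S)
  [1] S(KI(KI)S)
  [2] S(IS)
  [3] SS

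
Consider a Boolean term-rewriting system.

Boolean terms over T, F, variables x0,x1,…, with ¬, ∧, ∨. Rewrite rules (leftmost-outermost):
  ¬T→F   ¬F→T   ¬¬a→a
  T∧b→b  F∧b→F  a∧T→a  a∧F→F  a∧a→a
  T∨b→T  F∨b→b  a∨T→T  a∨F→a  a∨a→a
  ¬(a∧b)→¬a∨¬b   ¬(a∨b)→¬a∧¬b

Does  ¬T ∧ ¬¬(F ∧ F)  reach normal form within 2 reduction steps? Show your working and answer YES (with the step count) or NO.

  start: ¬T ∧ ¬¬(F ∧ F)
  step 1: F ∧ ¬¬(F ∧ F)
  step 2: F

Answer: YES — reaches normal form F in 2 ≤ 2 steps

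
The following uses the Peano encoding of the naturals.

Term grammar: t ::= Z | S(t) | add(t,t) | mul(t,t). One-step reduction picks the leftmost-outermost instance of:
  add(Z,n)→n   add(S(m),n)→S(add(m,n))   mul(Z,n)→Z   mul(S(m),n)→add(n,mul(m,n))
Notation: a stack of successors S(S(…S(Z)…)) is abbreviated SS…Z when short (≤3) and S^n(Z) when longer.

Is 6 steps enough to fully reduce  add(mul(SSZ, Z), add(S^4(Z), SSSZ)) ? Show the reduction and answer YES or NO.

  start: add(mul(SSZ, Z), add(S^4(Z), SSSZ))
  →1  add(add(Z, mul(SZ, Z)), add(S^4(Z), SSSZ))
  →2  add(mul(SZ, Z), add(S^4(Z), SSSZ))
  →3  add(add(Z, mul(Z, Z)), add(S^4(Z), SSSZ))
  →4  add(mul(Z, Z), add(S^4(Z), SSSZ))
  →5  add(Z, add(S^4(Z), SSSZ))
  →6  add(S^4(Z), SSSZ)

Answer: NO — after 6 steps the term is add(S^4(Z), SSSZ), not yet normal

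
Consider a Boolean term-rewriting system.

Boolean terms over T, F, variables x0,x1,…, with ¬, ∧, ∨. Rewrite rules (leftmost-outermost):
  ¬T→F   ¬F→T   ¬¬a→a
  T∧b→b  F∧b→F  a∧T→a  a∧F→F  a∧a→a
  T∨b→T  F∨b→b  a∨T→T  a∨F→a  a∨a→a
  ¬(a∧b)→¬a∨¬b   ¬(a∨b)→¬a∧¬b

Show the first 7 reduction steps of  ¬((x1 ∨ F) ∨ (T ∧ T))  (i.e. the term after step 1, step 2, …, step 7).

  start: ¬((x1 ∨ F) ∨ (T ∧ T))
  →1  ¬(x1 ∨ F) ∧ ¬(T ∧ T)
  →2  (¬x1 ∧ ¬F) ∧ ¬(T ∧ T)
  →3  (¬x1 ∧ T) ∧ ¬(T ∧ T)
  →4  ¬x1 ∧ ¬(T ∧ T)
  →5  ¬x1 ∧ (¬T ∨ ¬T)
  →6  ¬x1 ∧ ¬T
  →7  ¬x1 ∧ F

Answer: after 7 steps: ¬x1 ∧ F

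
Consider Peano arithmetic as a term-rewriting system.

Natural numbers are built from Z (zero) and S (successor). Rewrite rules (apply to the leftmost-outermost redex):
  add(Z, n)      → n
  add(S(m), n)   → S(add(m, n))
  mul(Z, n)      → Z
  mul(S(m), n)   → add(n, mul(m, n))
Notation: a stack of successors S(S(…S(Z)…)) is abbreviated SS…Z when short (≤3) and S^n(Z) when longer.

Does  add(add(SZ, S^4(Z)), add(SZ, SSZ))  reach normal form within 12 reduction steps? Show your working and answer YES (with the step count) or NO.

  start: add(add(SZ, S^4(Z)), add(SZ, SSZ))
  →1  add(S(add(Z, S^4(Z))), add(SZ, SSZ))
  →2  S(add(add(Z, S^4(Z)), add(SZ, SSZ)))
  →3  S(add(S^4(Z), add(SZ, SSZ)))
  →4  S(S(add(SSSZ, add(SZ, SSZ))))
  →5  S(S(S(add(SSZ, add(SZ, SSZ)))))
  →6  S(S(S(S(add(SZ, add(SZ, SSZ))))))
  →7  S(S(S(S(S(add(Z, add(SZ, SSZ)))))))
  →8  S(S(S(S(S(add(SZ, SSZ))))))
  →9  S(S(S(S(S(S(add(Z, SSZ)))))))
  →10  S^8(Z)

Answer: YES — reaches normal form S^8(Z) in 10 ≤ 12 steps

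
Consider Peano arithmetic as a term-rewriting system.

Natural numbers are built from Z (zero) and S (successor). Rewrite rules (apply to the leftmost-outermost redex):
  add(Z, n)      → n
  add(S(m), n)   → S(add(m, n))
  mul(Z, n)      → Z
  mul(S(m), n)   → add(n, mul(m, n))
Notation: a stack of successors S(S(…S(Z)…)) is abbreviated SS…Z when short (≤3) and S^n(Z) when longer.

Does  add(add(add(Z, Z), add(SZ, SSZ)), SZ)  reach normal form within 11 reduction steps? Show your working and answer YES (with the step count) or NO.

  start: add(add(add(Z, Z), add(SZ, SSZ)), SZ)
  →1  add(add(Z, add(SZ, SSZ)), SZ)
  →2  add(add(SZ, SSZ), SZ)
  →3  add(S(add(Z, SSZ)), SZ)
  →4  S(add(add(Z, SSZ), SZ))
  →5  S(add(SSZ, SZ))
  →6  S(S(add(SZ, SZ)))
  →7  S(S(S(add(Z, SZ))))
  →8  S^4(Z)

Answer: YES — reaches normal form S^4(Z) in 8 ≤ 11 steps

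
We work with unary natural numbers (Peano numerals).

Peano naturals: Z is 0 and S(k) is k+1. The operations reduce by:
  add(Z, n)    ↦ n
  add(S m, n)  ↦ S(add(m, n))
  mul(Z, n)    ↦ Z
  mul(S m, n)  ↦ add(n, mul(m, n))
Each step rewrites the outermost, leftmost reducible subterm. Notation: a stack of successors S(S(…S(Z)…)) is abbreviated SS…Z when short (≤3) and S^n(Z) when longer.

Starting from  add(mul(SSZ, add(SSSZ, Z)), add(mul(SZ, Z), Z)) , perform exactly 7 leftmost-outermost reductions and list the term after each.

  start: add(mul(SSZ, add(SSSZ, Z)), add(mul(SZ, Z), Z))
  →1  add(add(add(SSSZ, Z), mul(SZ, add(SSSZ, Z))), add(mul(SZ, Z), Z))
  →2  add(add(S(add(SSZ, Z)), mul(SZ, add(SSSZ, Z))), add(mul(SZ, Z), Z))
  →3  add(S(add(add(SSZ, Z), mul(SZ, add(SSSZ, Z)))), add(mul(SZ, Z), Z))
  →4  S(add(add(add(SSZ, Z), mul(SZ, add(SSSZ, Z))), add(mul(SZ, Z), Z)))
  →5  S(add(add(S(add(SZ, Z)), mul(SZ, add(SSSZ, Z))), add(mul(SZ, Z), Z)))
  →6  S(add(S(add(add(SZ, Z), mul(SZ, add(SSSZ, Z)))), add(mul(SZ, Z), Z)))
  →7  S(S(add(add(add(SZ, Z), mul(SZ, add(SSSZ, Z))), add(mul(SZ, Z), Z))))

Answer: after 7 steps: S(S(add(add(add(SZ, Z), mul(SZ, add(SSSZ, Z))), add(mul(SZ, Z), Z))))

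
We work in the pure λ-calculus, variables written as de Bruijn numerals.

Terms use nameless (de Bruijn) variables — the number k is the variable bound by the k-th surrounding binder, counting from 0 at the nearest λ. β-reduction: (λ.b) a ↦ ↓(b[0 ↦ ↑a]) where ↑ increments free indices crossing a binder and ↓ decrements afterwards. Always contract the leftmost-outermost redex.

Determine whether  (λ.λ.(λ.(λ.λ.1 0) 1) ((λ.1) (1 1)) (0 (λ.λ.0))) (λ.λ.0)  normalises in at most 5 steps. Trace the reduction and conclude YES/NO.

  start: (λ.λ.(λ.(λ.λ.1 0) 1) ((λ.1) (1 1)) (0 (λ.λ.0))) (λ.λ.0)
  →1  λ.(λ.(λ.λ.1 0) 1) ((λ.1) ((λ.λ.0) (λ.λ.0))) (0 (λ.λ.0))
  →2  λ.(λ.λ.1 0) 0 (0 (λ.λ.0))
  →3  λ.(λ.1 0) (0 (λ.λ.0))
  →4  λ.0 (0 (λ.λ.0))

Answer: YES — reaches normal form λ.0 (0 (λ.λ.0)) in 4 ≤ 5 steps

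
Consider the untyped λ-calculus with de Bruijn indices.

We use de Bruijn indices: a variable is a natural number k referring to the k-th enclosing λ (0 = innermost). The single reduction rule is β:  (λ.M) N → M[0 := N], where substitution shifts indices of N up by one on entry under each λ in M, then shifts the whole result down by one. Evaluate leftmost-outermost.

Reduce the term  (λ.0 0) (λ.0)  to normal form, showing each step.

  start: (λ.0 0) (λ.0)
  →1  (λ.0) (λ.0)
  →2  λ.0

Answer: normal form = λ.0  (in 2 steps)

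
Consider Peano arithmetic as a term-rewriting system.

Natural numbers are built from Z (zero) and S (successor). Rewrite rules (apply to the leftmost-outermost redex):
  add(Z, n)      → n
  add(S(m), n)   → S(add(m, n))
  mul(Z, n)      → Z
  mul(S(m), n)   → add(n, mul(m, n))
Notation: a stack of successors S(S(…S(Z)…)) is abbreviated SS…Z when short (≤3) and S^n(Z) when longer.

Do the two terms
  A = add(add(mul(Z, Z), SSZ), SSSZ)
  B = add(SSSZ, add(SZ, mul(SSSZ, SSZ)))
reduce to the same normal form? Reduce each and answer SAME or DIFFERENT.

Term A:
  start: add(add(mul(Z, Z), SSZ), SSSZ)
  step 1: add(add(Z, SSZ), SSSZ)
  step 2: add(SSZ, SSSZ)
  step 3: S(add(SZ, SSSZ))
  step 4: S(S(add(Z, SSSZ)))
  step 5: S^5(Z)

Term B:
  start: add(SSSZ, add(SZ, mul(SSSZ, SSZ)))
  step 1: S(add(SSZ, add(SZ, mul(SSSZ, SSZ))))
  step 2: S(S(add(SZ, add(SZ, mul(SSSZ, SSZ)))))
  step 3: S(S(S(add(Z, add(SZ, mul(SSSZ, SSZ))))))
  step 4: S(S(S(add(SZ, mul(SSSZ, SSZ)))))
  step 5: S(S(S(S(add(Z, mul(SSSZ, SSZ))))))
  step 6: S(S(S(S(mul(SSSZ, SSZ)))))
  step 7: S(S(S(S(add(SSZ, mul(SSZ, SSZ))))))
  step 8: S(S(S(S(S(add(SZ, mul(SSZ, SSZ)))))))
  step 9: S(S(S(S(S(S(add(Z, mul(SSZ, SSZ))))))))
  step 10: S(S(S(S(S(S(mul(SSZ, SSZ)))))))
  step 11: S(S(S(S(S(S(add(SSZ, mul(SZ, SSZ))))))))
  step 12: S(S(S(S(S(S(S(add(SZ, mul(SZ, SSZ)))))))))
  step 13: S(S(S(S(S(S(S(S(add(Z, mul(SZ, SSZ))))))))))
  step 14: S(S(S(S(S(S(S(S(mul(SZ, SSZ)))))))))
  step 15: S(S(S(S(S(S(S(S(add(SSZ, mul(Z, SSZ))))))))))
  step 16: S(S(S(S(S(S(S(S(S(add(SZ, mul(Z, SSZ)))))))))))
  step 17: S(S(S(S(S(S(S(S(S(S(add(Z, mul(Z, SSZ))))))))))))
  step 18: S(S(S(S(S(S(S(S(S(S(mul(Z, SSZ)))))))))))
  step 19: S^10(Z)

Answer: DIFFERENT — A ⇓ S^5(Z), B ⇓ S^10(Z)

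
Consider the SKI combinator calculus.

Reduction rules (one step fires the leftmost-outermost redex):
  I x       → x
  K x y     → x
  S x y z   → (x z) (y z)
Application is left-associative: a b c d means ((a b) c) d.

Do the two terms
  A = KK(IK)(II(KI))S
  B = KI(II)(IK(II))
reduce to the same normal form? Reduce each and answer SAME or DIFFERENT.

Term A:
  start: KK(IK)(II(KI))S
  →1  K(II(KI))S
  →2  II(KI)
  →3  I(KI)
  →4  KI

Term B:
  start: KI(II)(IK(II))
  →1  I(IK(II))
  →2  IK(II)
  →3  K(II)
  →4  KI

Answer: SAME — A ⇓ KI, B ⇓ KI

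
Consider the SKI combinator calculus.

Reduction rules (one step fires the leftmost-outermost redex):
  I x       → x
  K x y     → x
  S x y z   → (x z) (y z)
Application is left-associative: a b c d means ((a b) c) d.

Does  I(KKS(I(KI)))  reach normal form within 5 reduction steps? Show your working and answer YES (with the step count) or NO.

Answer: YES — reaches normal form K(KI) in 3 ≤ 5 steps

Reduction:
  start: I(KKS(I(KI)))
  [1] KKS(I(KI))
  [2] K(I(KI))
  [3] K(KI)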